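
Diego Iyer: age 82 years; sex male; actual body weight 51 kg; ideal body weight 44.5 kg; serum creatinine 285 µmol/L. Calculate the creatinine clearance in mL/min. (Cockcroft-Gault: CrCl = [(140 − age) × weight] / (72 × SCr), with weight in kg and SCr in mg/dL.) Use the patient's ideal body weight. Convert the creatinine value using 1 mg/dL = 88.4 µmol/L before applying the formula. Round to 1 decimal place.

SCr = 285 / 88.4 = 3.224 mg/dL
CrCl = (140 − 82) × 44.5 / (72 × 3.224) = 2581.0 / 232.13 ≈ 11.1 mL/min

11.1 mL/min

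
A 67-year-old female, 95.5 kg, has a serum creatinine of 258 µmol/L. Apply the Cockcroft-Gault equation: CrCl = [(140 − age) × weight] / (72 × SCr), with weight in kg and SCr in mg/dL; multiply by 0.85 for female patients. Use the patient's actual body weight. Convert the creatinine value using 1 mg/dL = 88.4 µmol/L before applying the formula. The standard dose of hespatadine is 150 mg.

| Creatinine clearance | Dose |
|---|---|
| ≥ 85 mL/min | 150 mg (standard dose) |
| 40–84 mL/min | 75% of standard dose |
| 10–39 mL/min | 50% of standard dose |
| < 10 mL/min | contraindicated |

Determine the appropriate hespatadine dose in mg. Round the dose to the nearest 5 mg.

75 mg

SCr = 258 / 88.4 = 2.919 mg/dL
CrCl = (140 − 67) × 95.5 / (72 × 2.919) × 0.85 = 6971.5 / 210.17 × 0.85 ≈ 28.2 mL/min
CrCl ≈ 28 mL/min → bracket 10–39 mL/min.
50% of 150 mg = 75 mg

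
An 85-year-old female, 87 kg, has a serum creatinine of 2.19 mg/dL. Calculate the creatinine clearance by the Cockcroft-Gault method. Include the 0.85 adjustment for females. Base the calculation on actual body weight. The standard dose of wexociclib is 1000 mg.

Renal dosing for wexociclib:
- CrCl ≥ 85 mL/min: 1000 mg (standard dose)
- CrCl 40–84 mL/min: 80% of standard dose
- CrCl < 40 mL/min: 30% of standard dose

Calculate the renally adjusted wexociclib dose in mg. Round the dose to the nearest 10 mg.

CrCl = (140 − 85) × 87 / (72 × 2.19) × 0.85 = 4785.0 / 157.68 × 0.85 ≈ 25.8 mL/min
CrCl ≈ 26 mL/min → bracket < 40 mL/min.
30% of 1000 mg = 300 mg

300 mg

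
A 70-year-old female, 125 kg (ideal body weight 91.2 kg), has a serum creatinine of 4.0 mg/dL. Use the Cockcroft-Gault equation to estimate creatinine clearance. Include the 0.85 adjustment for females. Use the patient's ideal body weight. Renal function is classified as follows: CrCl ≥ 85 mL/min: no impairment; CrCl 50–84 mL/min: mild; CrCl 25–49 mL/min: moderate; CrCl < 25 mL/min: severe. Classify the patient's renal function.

severe

CrCl = (140 − 70) × 91.2 / (72 × 4) × 0.85 = 6384.0 / 288.00 × 0.85 ≈ 18.8 mL/min
19 mL/min falls in the 'severe' range.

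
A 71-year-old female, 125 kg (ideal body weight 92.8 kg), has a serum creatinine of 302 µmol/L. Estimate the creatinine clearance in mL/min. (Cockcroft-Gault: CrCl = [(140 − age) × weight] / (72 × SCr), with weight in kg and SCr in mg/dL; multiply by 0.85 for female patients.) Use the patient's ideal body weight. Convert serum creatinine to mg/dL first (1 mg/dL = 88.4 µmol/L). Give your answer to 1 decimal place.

22.1 mL/min

SCr = 302 / 88.4 = 3.416 mg/dL
CrCl = (140 − 71) × 92.8 / (72 × 3.416) × 0.85 = 6403.2 / 245.95 × 0.85 ≈ 22.1 mL/min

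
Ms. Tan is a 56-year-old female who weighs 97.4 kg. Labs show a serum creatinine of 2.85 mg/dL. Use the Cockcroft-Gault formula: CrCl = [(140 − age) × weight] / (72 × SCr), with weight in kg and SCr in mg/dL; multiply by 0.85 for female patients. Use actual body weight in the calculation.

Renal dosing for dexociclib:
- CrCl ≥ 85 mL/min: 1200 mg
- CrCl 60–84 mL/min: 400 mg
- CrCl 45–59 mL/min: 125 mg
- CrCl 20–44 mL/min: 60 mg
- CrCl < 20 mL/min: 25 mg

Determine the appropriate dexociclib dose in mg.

60 mg

CrCl = (140 − 56) × 97.4 / (72 × 2.85) × 0.85 = 8181.6 / 205.20 × 0.85 ≈ 33.9 mL/min
CrCl ≈ 34 mL/min → bracket 20–44 mL/min.
Dose for this bracket: 60 mg.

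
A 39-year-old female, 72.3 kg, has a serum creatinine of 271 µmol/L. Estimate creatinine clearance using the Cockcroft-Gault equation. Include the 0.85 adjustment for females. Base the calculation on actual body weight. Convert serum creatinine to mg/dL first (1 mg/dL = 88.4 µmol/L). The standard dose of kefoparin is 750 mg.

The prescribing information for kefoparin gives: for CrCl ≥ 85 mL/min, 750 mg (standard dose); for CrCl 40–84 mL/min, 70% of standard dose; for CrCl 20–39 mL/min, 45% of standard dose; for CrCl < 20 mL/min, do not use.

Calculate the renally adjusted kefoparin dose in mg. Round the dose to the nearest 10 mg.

340 mg

SCr = 271 / 88.4 = 3.066 mg/dL
CrCl = (140 − 39) × 72.3 / (72 × 3.066) × 0.85 = 7302.3 / 220.75 × 0.85 ≈ 28.1 mL/min
CrCl ≈ 28 mL/min → bracket 20–39 mL/min.
45% of 750 mg = 337.5 mg → 340 mg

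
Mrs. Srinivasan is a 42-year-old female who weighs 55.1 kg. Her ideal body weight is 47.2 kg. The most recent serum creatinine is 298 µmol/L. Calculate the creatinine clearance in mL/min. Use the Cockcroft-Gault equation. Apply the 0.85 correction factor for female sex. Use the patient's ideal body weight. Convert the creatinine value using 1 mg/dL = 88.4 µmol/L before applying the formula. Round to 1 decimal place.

16.2 mL/min

SCr = 298 / 88.4 = 3.371 mg/dL
CrCl = (140 − 42) × 47.2 / (72 × 3.371) × 0.85 = 4625.6 / 242.71 × 0.85 ≈ 16.2 mL/min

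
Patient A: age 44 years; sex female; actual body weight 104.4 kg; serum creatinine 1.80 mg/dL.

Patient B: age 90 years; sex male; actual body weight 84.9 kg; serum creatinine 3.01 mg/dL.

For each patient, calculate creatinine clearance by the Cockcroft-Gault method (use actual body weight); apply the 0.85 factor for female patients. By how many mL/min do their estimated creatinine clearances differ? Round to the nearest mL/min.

Patient A: CrCl = (140 − 44) × 104.4 / (72 × 1.8) × 0.85 = 10022.4 / 129.60 × 0.85 ≈ 65.7 mL/min
Patient B: CrCl = (140 − 90) × 84.9 / (72 × 3.01) = 4245.0 / 216.72 ≈ 19.6 mL/min
|65.7 − 19.6| = 46.1 mL/min

46 mL/min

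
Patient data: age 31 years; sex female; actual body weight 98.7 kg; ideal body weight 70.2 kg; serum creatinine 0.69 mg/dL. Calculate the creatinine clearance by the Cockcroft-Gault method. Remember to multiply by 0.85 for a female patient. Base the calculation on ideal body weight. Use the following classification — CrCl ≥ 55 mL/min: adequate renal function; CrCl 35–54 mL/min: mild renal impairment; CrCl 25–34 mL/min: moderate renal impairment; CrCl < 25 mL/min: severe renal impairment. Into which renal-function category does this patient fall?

CrCl = (140 − 31) × 70.2 / (72 × 0.69) × 0.85 = 7651.8 / 49.68 × 0.85 ≈ 130.9 mL/min
131 mL/min falls in the 'adequate renal function' range.

adequate renal function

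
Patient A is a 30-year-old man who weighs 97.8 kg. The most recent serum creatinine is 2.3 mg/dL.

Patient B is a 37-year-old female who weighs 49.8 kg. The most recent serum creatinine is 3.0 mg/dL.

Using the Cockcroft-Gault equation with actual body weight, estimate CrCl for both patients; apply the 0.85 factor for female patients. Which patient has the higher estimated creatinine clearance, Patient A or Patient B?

Patient A: CrCl = (140 − 30) × 97.8 / (72 × 2.3) = 10758.0 / 165.60 ≈ 65.0 mL/min
Patient B: CrCl = (140 − 37) × 49.8 / (72 × 3) × 0.85 = 5129.4 / 216.00 × 0.85 ≈ 20.2 mL/min
65.0 vs 20.2 mL/min → Patient A is higher.

Patient A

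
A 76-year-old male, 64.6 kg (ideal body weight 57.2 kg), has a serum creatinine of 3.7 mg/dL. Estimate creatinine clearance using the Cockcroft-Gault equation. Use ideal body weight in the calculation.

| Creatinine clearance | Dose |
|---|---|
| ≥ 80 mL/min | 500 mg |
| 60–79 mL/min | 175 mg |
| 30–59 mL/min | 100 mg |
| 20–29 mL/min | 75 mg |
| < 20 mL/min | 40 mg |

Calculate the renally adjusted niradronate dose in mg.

40 mg

CrCl = (140 − 76) × 57.2 / (72 × 3.7) = 3660.8 / 266.40 ≈ 13.7 mL/min
CrCl ≈ 14 mL/min → bracket < 20 mL/min.
Dose for this bracket: 40 mg.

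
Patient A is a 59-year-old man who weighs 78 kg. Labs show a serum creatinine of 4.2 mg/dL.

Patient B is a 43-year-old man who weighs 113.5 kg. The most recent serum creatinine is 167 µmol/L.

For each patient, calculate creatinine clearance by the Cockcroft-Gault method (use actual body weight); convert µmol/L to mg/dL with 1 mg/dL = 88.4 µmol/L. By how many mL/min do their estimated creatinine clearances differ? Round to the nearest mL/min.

Patient A: CrCl = (140 − 59) × 78 / (72 × 4.2) = 6318.0 / 302.40 ≈ 20.9 mL/min
Patient B: SCr = 167 / 88.4 = 1.889 mg/dL
Patient B: CrCl = (140 − 43) × 113.5 / (72 × 1.889) = 11009.5 / 136.01 ≈ 80.9 mL/min
|20.9 − 80.9| = 60.0 mL/min

60 mL/min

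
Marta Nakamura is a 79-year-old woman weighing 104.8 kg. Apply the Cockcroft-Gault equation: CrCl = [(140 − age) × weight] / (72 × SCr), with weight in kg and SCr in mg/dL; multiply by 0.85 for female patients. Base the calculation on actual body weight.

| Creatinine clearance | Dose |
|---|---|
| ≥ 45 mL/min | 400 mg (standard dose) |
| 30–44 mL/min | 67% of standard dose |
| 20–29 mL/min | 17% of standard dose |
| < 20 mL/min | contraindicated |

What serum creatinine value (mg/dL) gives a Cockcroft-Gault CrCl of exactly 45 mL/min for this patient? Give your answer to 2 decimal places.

1.68 mg/dL

Standard dose requires CrCl ≥ 45 mL/min.
Set (140 − 79) × 104.8 × 0.85 / (72 × SCr) = 45
SCr = (140 − 79) × 104.8 × 0.85 / (72 × 45) = 1.677 mg/dL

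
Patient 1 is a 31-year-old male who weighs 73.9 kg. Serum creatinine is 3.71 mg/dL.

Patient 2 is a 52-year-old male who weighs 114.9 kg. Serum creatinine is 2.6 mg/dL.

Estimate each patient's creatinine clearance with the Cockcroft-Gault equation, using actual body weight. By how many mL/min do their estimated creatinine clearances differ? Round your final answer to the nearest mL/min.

Patient 1: CrCl = (140 − 31) × 73.9 / (72 × 3.71) = 8055.1 / 267.12 ≈ 30.2 mL/min
Patient 2: CrCl = (140 − 52) × 114.9 / (72 × 2.6) = 10111.2 / 187.20 ≈ 54.0 mL/min
|30.2 − 54.0| = 23.8 mL/min

24 mL/min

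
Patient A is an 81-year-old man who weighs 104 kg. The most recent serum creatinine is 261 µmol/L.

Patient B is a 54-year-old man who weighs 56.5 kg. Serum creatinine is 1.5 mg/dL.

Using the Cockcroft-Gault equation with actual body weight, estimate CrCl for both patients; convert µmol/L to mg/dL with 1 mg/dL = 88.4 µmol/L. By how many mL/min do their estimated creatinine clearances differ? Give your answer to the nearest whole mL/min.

Patient A: SCr = 261 / 88.4 = 2.952 mg/dL
Patient A: CrCl = (140 − 81) × 104 / (72 × 2.952) = 6136.0 / 212.54 ≈ 28.9 mL/min
Patient B: CrCl = (140 − 54) × 56.5 / (72 × 1.5) = 4859.0 / 108.00 ≈ 45.0 mL/min
|28.9 − 45.0| = 16.1 mL/min

16 mL/min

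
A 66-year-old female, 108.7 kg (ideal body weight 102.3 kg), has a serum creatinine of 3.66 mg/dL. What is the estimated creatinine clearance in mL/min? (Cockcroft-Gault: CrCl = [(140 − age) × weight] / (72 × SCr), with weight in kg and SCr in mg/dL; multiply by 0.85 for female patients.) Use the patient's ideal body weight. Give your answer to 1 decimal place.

CrCl = (140 − 66) × 102.3 / (72 × 3.66) × 0.85 = 7570.2 / 263.52 × 0.85 ≈ 24.4 mL/min

24.4 mL/min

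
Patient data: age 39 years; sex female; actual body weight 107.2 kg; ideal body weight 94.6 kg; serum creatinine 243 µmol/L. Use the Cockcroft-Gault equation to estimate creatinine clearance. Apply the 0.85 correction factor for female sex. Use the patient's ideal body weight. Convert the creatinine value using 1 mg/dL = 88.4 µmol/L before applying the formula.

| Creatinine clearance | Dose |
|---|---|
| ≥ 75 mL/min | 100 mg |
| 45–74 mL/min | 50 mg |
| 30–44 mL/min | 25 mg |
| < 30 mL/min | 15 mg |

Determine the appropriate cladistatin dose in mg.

25 mg

SCr = 243 / 88.4 = 2.749 mg/dL
CrCl = (140 − 39) × 94.6 / (72 × 2.749) × 0.85 = 9554.6 / 197.93 × 0.85 ≈ 41.0 mL/min
CrCl ≈ 41 mL/min → bracket 30–44 mL/min.
Dose for this bracket: 25 mg.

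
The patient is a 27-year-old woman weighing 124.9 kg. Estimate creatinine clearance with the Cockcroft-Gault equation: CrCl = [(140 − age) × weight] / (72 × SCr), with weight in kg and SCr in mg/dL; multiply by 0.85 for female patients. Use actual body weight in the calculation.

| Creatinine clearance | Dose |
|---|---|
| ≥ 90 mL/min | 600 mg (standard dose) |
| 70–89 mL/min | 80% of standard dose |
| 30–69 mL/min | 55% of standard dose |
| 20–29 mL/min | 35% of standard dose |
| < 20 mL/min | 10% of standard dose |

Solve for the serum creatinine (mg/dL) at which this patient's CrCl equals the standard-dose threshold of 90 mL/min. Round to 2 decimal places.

Standard dose requires CrCl ≥ 90 mL/min.
Set (140 − 27) × 124.9 × 0.85 / (72 × SCr) = 90
SCr = (140 − 27) × 124.9 × 0.85 / (72 × 90) = 1.851 mg/dL

1.85 mg/dL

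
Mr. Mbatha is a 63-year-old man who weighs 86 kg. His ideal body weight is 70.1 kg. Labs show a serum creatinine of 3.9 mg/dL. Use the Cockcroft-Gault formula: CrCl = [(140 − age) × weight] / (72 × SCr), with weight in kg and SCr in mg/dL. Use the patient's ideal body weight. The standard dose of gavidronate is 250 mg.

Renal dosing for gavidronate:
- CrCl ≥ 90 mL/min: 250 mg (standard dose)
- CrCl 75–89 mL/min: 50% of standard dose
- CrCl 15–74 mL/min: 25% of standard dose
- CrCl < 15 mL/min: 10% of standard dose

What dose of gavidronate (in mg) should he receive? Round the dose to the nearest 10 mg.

60 mg

CrCl = (140 − 63) × 70.1 / (72 × 3.9) = 5397.7 / 280.80 ≈ 19.2 mL/min
CrCl ≈ 19 mL/min → bracket 15–74 mL/min.
25% of 250 mg = 62.5 mg → 60 mg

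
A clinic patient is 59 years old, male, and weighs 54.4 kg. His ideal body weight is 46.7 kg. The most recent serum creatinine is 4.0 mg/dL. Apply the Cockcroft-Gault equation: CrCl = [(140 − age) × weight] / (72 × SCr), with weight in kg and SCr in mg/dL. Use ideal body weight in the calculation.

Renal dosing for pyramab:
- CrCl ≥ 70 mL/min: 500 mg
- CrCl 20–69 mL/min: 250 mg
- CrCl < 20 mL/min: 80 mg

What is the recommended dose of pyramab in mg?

80 mg

CrCl = (140 − 59) × 46.7 / (72 × 4) = 3782.7 / 288.00 ≈ 13.1 mL/min
CrCl ≈ 13 mL/min → bracket < 20 mL/min.
Dose for this bracket: 80 mg.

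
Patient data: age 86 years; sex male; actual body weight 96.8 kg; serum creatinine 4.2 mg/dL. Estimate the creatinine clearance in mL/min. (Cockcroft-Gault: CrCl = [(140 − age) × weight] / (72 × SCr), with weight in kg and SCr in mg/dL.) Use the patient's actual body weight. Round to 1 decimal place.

17.3 mL/min

CrCl = (140 − 86) × 96.8 / (72 × 4.2) = 5227.2 / 302.40 ≈ 17.3 mL/min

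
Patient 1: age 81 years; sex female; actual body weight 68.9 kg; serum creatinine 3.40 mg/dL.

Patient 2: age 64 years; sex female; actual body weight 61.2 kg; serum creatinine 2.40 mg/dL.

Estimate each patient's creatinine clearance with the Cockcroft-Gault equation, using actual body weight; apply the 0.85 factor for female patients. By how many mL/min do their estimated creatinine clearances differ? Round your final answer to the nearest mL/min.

9 mL/min

Patient 1: CrCl = (140 − 81) × 68.9 / (72 × 3.4) × 0.85 = 4065.1 / 244.80 × 0.85 ≈ 14.1 mL/min
Patient 2: CrCl = (140 − 64) × 61.2 / (72 × 2.4) × 0.85 = 4651.2 / 172.80 × 0.85 ≈ 22.9 mL/min
|14.1 − 22.9| = 8.8 mL/min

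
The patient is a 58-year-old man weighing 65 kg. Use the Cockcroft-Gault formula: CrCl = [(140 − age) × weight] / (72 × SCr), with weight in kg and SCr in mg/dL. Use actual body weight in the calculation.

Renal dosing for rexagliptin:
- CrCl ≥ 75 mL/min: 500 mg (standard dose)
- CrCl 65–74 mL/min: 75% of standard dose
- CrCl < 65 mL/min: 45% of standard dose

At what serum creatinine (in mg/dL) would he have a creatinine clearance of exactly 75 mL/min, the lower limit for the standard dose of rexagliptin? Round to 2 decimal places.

Standard dose requires CrCl ≥ 75 mL/min.
Set (140 − 58) × 65 / (72 × SCr) = 75
SCr = (140 − 58) × 65 / (72 × 75) = 0.987 mg/dL

0.99 mg/dL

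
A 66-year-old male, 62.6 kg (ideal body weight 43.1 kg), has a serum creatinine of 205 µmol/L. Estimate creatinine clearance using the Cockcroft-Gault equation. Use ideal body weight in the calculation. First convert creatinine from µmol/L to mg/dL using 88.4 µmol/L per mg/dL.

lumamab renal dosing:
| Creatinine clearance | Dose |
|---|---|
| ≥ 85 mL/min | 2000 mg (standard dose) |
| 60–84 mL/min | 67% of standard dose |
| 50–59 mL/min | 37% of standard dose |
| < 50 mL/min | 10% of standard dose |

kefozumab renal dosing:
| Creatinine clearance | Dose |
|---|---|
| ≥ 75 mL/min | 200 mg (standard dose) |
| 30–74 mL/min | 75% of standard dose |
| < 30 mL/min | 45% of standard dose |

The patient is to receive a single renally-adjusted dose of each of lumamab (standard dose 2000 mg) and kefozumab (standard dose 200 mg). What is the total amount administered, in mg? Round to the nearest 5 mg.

SCr = 205 / 88.4 = 2.319 mg/dL
CrCl = (140 − 66) × 43.1 / (72 × 2.319) = 3189.4 / 166.97 ≈ 19.1 mL/min
CrCl ≈ 19 mL/min.
lumamab: < 50 mL/min → 10% of 2000 mg = 200 mg.
kefozumab: < 30 mL/min → 45% of 200 mg = 90 mg.
Total = 200 + 90 = 290 mg.

290 mg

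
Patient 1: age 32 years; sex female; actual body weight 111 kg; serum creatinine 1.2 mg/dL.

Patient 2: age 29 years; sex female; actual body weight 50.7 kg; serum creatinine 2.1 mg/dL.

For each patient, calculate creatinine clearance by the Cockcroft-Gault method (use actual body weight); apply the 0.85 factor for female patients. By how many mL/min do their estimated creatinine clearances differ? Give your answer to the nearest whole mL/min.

86 mL/min

Patient 1: CrCl = (140 − 32) × 111 / (72 × 1.2) × 0.85 = 11988.0 / 86.40 × 0.85 ≈ 117.9 mL/min
Patient 2: CrCl = (140 − 29) × 50.7 / (72 × 2.1) × 0.85 = 5627.7 / 151.20 × 0.85 ≈ 31.6 mL/min
|117.9 − 31.6| = 86.3 mL/min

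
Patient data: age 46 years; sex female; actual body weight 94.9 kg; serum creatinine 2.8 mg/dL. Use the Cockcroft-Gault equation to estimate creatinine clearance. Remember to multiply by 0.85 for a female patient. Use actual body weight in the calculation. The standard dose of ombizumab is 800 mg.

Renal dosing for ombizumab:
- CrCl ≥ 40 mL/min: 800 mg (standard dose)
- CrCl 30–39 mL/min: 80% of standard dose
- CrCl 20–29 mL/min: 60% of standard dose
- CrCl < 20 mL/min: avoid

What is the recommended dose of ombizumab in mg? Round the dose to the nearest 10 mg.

CrCl = (140 − 46) × 94.9 / (72 × 2.8) × 0.85 = 8920.6 / 201.60 × 0.85 ≈ 37.6 mL/min
CrCl ≈ 38 mL/min → bracket 30–39 mL/min.
80% of 800 mg = 640 mg

640 mg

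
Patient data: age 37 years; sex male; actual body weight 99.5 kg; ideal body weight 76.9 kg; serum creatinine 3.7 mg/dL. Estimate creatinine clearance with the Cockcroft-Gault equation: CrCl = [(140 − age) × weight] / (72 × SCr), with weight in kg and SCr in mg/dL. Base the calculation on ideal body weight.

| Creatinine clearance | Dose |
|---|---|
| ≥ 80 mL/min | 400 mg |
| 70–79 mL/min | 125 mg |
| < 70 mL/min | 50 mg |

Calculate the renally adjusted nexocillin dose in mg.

CrCl = (140 − 37) × 76.9 / (72 × 3.7) = 7920.7 / 266.40 ≈ 29.7 mL/min
CrCl ≈ 30 mL/min → bracket < 70 mL/min.
Dose for this bracket: 50 mg.

50 mg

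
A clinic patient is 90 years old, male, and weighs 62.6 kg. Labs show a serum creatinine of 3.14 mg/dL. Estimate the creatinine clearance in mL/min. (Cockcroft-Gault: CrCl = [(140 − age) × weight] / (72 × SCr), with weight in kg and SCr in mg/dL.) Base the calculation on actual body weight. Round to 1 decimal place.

CrCl = (140 − 90) × 62.6 / (72 × 3.14) = 3130.0 / 226.08 ≈ 13.8 mL/min

13.8 mL/min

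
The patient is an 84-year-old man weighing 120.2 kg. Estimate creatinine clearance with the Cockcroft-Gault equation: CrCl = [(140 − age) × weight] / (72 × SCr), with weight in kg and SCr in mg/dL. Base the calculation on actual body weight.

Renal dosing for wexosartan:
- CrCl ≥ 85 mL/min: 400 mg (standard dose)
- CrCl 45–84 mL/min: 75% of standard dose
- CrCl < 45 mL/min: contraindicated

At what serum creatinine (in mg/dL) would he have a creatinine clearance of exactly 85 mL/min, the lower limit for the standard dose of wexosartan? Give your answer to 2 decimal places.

1.10 mg/dL

Standard dose requires CrCl ≥ 85 mL/min.
Set (140 − 84) × 120.2 / (72 × SCr) = 85
SCr = (140 − 84) × 120.2 / (72 × 85) = 1.100 mg/dL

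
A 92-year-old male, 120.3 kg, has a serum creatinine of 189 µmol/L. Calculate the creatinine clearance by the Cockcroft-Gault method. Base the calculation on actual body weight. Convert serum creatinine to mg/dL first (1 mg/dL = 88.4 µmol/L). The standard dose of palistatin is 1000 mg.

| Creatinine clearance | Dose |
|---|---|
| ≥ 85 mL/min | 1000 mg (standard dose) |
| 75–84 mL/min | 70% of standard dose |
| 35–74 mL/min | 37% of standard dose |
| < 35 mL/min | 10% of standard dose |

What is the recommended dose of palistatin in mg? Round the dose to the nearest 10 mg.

SCr = 189 / 88.4 = 2.138 mg/dL
CrCl = (140 − 92) × 120.3 / (72 × 2.138) = 5774.4 / 153.94 ≈ 37.5 mL/min
CrCl ≈ 38 mL/min → bracket 35–74 mL/min.
37% of 1000 mg = 370 mg

370 mg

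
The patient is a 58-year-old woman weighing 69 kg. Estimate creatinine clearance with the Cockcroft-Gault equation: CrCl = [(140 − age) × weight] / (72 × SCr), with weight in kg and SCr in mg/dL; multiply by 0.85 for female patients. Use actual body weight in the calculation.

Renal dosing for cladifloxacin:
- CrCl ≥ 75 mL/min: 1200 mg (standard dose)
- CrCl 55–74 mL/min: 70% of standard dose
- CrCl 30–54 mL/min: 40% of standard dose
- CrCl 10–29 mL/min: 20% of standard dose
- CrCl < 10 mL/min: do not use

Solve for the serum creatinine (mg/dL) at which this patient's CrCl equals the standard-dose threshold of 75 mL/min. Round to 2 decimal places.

0.89 mg/dL

Standard dose requires CrCl ≥ 75 mL/min.
Set (140 − 58) × 69 × 0.85 / (72 × SCr) = 75
SCr = (140 − 58) × 69 × 0.85 / (72 × 75) = 0.891 mg/dL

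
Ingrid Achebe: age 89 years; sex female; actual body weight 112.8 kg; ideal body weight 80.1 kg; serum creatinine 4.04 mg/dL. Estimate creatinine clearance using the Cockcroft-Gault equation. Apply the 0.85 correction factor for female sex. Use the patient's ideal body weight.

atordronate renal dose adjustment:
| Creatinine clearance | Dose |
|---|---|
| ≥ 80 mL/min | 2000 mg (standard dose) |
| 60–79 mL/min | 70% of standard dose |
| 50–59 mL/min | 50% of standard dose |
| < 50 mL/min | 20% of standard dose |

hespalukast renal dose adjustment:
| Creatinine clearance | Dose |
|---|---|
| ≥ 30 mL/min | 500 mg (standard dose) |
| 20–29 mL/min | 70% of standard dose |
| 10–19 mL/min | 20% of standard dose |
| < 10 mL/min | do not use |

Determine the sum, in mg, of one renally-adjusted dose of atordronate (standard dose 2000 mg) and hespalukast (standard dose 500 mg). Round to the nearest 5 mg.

CrCl = (140 − 89) × 80.1 / (72 × 4.04) × 0.85 = 4085.1 / 290.88 × 0.85 ≈ 11.9 mL/min
CrCl ≈ 12 mL/min.
atordronate: < 50 mL/min → 20% of 2000 mg = 400 mg.
hespalukast: 10–19 mL/min → 20% of 500 mg = 100 mg.
Total = 400 + 100 = 500 mg.

500 mg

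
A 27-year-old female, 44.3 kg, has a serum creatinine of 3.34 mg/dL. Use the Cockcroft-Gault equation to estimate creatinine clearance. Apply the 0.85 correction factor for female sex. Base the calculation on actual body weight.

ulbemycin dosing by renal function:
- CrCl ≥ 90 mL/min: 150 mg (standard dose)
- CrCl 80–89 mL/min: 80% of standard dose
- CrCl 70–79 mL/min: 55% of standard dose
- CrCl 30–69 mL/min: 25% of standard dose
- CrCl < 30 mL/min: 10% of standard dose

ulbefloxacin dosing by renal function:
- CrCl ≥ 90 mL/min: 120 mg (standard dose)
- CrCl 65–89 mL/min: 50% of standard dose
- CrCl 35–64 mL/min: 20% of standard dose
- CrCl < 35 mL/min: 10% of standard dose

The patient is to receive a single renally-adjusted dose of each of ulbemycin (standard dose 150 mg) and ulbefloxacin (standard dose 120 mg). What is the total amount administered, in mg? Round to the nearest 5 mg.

CrCl = (140 − 27) × 44.3 / (72 × 3.34) × 0.85 = 5005.9 / 240.48 × 0.85 ≈ 17.7 mL/min
CrCl ≈ 18 mL/min.
ulbemycin: < 30 mL/min → 10% of 150 mg = 15 mg.
ulbefloxacin: < 35 mL/min → 10% of 120 mg = 12 mg.
Total = 15 + 12 = 27 mg.

25 mg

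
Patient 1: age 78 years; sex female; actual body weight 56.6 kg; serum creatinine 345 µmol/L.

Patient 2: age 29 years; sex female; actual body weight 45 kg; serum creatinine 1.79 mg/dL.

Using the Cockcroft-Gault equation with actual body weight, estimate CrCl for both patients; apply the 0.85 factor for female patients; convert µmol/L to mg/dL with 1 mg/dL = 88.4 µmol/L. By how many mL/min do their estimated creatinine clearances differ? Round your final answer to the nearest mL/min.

22 mL/min

Patient 1: SCr = 345 / 88.4 = 3.903 mg/dL
Patient 1: CrCl = (140 − 78) × 56.6 / (72 × 3.903) × 0.85 = 3509.2 / 281.02 × 0.85 ≈ 10.6 mL/min
Patient 2: CrCl = (140 − 29) × 45 / (72 × 1.79) × 0.85 = 4995.0 / 128.88 × 0.85 ≈ 32.9 mL/min
|10.6 − 32.9| = 22.3 mL/min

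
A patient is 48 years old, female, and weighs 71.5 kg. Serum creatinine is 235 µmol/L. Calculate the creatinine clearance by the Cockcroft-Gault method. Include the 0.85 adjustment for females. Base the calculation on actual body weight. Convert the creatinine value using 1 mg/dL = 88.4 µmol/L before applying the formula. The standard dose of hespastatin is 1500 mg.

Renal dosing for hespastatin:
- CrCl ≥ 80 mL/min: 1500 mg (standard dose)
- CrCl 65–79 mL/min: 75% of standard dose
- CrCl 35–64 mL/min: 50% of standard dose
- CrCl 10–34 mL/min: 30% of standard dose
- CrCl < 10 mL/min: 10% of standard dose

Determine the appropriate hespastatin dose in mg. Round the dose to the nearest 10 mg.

450 mg

SCr = 235 / 88.4 = 2.658 mg/dL
CrCl = (140 − 48) × 71.5 / (72 × 2.658) × 0.85 = 6578.0 / 191.38 × 0.85 ≈ 29.2 mL/min
CrCl ≈ 29 mL/min → bracket 10–34 mL/min.
30% of 1500 mg = 450 mg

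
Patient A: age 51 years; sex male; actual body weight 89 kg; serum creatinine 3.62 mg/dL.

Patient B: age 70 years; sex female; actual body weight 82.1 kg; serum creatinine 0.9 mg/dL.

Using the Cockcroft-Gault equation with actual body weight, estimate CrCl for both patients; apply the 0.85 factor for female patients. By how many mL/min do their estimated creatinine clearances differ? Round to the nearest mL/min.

Patient A: CrCl = (140 − 51) × 89 / (72 × 3.62) = 7921.0 / 260.64 ≈ 30.4 mL/min
Patient B: CrCl = (140 − 70) × 82.1 / (72 × 0.9) × 0.85 = 5747.0 / 64.80 × 0.85 ≈ 75.4 mL/min
|30.4 − 75.4| = 45.0 mL/min

45 mL/min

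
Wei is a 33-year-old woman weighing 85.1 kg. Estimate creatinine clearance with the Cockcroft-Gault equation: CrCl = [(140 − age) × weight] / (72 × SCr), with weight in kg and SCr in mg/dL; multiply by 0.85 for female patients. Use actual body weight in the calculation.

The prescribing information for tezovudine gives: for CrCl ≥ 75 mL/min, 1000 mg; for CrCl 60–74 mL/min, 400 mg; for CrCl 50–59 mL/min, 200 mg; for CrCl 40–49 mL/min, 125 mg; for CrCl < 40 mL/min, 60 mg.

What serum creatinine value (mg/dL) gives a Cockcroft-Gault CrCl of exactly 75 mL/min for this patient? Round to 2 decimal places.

1.43 mg/dL

Standard dose requires CrCl ≥ 75 mL/min.
Set (140 − 33) × 85.1 × 0.85 / (72 × SCr) = 75
SCr = (140 − 33) × 85.1 × 0.85 / (72 × 75) = 1.433 mg/dL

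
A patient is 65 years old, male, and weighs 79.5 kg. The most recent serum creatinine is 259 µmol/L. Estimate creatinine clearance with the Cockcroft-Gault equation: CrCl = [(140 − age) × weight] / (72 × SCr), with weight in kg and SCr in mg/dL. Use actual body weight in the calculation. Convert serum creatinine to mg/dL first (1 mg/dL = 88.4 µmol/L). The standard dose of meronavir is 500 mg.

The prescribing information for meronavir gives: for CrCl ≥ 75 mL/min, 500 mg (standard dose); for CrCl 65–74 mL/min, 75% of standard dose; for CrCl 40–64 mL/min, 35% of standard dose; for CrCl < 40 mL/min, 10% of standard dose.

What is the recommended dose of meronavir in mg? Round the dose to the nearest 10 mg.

50 mg

SCr = 259 / 88.4 = 2.93 mg/dL
CrCl = (140 − 65) × 79.5 / (72 × 2.93) = 5962.5 / 210.96 ≈ 28.3 mL/min
CrCl ≈ 28 mL/min → bracket < 40 mL/min.
10% of 500 mg = 50 mg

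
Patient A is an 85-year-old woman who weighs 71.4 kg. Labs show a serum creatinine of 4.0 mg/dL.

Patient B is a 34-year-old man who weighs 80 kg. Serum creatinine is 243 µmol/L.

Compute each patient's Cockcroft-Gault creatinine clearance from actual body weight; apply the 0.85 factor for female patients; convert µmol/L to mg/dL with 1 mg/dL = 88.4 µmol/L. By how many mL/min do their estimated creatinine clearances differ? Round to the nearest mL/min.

Patient A: CrCl = (140 − 85) × 71.4 / (72 × 4) × 0.85 = 3927.0 / 288.00 × 0.85 ≈ 11.6 mL/min
Patient B: SCr = 243 / 88.4 = 2.749 mg/dL
Patient B: CrCl = (140 − 34) × 80 / (72 × 2.749) = 8480.0 / 197.93 ≈ 42.8 mL/min
|11.6 − 42.8| = 31.2 mL/min

31 mL/min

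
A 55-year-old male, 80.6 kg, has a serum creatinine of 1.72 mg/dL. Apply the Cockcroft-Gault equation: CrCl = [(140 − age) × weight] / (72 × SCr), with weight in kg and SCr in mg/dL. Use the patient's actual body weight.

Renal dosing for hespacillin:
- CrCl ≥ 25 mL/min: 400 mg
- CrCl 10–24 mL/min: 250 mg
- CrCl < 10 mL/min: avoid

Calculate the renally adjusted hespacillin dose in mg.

CrCl = (140 − 55) × 80.6 / (72 × 1.72) = 6851.0 / 123.84 ≈ 55.3 mL/min
CrCl ≈ 55 mL/min → bracket ≥ 25 mL/min.
Dose for this bracket: 400 mg.

400 mg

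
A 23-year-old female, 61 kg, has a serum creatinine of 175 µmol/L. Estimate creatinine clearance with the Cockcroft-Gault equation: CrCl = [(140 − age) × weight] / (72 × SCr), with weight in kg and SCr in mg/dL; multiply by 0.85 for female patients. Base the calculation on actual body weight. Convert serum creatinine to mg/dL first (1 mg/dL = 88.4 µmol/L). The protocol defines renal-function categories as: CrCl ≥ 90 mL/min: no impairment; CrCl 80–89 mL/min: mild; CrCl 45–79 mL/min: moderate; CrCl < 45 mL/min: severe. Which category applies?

SCr = 175 / 88.4 = 1.98 mg/dL
CrCl = (140 − 23) × 61 / (72 × 1.98) × 0.85 = 7137.0 / 142.56 × 0.85 ≈ 42.6 mL/min
43 mL/min falls in the 'severe' range.

severe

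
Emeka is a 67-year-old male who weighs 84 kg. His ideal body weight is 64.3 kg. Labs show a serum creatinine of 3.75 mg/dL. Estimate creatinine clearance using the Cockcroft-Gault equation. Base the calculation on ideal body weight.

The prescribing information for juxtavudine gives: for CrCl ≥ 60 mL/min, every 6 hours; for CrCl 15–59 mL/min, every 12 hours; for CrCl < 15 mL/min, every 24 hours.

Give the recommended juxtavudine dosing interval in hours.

every 12 hours

CrCl = (140 − 67) × 64.3 / (72 × 3.75) = 4693.9 / 270.00 ≈ 17.4 mL/min
CrCl ≈ 17 mL/min → bracket 15–59 mL/min → every 12 hours.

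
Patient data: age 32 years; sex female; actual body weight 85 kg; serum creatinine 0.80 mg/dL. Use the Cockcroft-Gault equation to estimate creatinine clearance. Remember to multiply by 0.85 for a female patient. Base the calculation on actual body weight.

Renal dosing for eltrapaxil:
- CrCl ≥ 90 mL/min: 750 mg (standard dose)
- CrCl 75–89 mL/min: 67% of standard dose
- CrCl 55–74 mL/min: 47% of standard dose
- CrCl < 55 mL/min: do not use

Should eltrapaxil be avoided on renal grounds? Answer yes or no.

no

CrCl = (140 − 32) × 85 / (72 × 0.8) × 0.85 = 9180.0 / 57.60 × 0.85 ≈ 135.5 mL/min
CrCl ≈ 135 mL/min, which is ≥ 55 mL/min.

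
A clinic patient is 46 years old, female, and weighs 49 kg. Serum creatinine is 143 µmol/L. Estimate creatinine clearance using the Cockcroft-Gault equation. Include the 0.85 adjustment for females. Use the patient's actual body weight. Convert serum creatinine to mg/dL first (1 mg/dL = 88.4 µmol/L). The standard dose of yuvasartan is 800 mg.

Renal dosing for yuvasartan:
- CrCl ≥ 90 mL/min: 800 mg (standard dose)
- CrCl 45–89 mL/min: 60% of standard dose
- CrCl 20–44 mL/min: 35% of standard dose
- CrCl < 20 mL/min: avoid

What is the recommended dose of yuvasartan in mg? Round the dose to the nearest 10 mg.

280 mg

SCr = 143 / 88.4 = 1.618 mg/dL
CrCl = (140 − 46) × 49 / (72 × 1.618) × 0.85 = 4606.0 / 116.50 × 0.85 ≈ 33.6 mL/min
CrCl ≈ 34 mL/min → bracket 20–44 mL/min.
35% of 800 mg = 280 mg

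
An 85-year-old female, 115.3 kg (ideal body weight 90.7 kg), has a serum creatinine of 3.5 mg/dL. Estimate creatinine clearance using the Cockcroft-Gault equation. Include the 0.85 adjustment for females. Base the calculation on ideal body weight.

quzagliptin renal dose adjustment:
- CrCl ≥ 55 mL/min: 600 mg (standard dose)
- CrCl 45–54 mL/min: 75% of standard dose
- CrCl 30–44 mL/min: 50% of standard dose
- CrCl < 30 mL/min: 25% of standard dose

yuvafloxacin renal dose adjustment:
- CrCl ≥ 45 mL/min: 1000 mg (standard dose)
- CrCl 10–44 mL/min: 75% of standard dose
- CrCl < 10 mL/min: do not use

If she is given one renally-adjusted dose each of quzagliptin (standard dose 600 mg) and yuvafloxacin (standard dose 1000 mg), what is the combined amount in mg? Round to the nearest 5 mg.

900 mg

CrCl = (140 − 85) × 90.7 / (72 × 3.5) × 0.85 = 4988.5 / 252.00 × 0.85 ≈ 16.8 mL/min
CrCl ≈ 17 mL/min.
quzagliptin: < 30 mL/min → 25% of 600 mg = 150 mg.
yuvafloxacin: 10–44 mL/min → 75% of 1000 mg = 750 mg.
Total = 150 + 750 = 900 mg.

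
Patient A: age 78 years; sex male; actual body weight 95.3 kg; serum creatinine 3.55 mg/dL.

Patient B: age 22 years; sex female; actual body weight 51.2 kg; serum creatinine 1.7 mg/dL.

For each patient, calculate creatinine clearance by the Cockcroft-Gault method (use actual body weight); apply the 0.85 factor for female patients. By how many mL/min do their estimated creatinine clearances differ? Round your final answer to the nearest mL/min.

Patient A: CrCl = (140 − 78) × 95.3 / (72 × 3.55) = 5908.6 / 255.60 ≈ 23.1 mL/min
Patient B: CrCl = (140 − 22) × 51.2 / (72 × 1.7) × 0.85 = 6041.6 / 122.40 × 0.85 ≈ 42.0 mL/min
|23.1 − 42.0| = 18.9 mL/min

19 mL/min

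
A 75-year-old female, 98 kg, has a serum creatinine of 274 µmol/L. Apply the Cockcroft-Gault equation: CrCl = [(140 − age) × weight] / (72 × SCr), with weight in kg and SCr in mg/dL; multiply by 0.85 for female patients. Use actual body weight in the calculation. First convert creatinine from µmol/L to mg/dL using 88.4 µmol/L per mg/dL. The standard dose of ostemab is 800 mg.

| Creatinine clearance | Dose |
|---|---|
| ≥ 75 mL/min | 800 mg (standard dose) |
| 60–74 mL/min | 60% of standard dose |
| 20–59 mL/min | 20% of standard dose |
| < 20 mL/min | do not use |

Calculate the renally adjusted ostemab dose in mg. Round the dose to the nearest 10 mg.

SCr = 274 / 88.4 = 3.1 mg/dL
CrCl = (140 − 75) × 98 / (72 × 3.1) × 0.85 = 6370.0 / 223.20 × 0.85 ≈ 24.3 mL/min
CrCl ≈ 24 mL/min → bracket 20–59 mL/min.
20% of 800 mg = 160 mg

160 mg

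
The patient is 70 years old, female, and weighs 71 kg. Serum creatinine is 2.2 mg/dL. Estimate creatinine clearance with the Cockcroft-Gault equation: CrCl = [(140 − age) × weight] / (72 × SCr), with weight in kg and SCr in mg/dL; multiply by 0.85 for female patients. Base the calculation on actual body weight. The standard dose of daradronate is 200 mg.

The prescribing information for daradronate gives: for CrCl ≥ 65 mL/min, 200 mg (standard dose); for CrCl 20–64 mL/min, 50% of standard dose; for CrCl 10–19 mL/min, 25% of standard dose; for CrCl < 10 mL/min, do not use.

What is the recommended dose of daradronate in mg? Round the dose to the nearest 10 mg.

100 mg

CrCl = (140 − 70) × 71 / (72 × 2.2) × 0.85 = 4970.0 / 158.40 × 0.85 ≈ 26.7 mL/min
CrCl ≈ 27 mL/min → bracket 20–64 mL/min.
50% of 200 mg = 100 mg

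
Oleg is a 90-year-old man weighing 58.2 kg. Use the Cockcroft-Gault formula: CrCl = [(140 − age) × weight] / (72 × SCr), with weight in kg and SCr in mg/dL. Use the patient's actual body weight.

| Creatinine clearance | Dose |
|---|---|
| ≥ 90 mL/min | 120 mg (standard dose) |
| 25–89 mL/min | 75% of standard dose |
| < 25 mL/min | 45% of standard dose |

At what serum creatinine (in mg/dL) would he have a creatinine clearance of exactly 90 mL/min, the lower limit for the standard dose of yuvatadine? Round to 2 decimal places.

Standard dose requires CrCl ≥ 90 mL/min.
Set (140 − 90) × 58.2 / (72 × SCr) = 90
SCr = (140 − 90) × 58.2 / (72 × 90) = 0.449 mg/dL

0.45 mg/dL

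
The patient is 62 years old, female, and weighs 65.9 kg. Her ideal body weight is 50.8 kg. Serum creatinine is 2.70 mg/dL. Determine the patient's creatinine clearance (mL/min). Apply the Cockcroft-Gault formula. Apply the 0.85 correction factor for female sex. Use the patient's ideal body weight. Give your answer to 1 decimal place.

17.3 mL/min

CrCl = (140 − 62) × 50.8 / (72 × 2.7) × 0.85 = 3962.4 / 194.40 × 0.85 ≈ 17.3 mL/min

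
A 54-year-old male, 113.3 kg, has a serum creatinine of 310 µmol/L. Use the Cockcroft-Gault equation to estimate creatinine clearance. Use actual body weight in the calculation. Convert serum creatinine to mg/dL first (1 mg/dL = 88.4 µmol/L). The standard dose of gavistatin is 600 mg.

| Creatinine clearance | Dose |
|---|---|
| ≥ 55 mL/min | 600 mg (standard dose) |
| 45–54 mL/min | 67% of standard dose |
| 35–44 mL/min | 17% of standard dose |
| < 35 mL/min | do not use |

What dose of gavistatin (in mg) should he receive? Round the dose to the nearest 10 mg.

100 mg

SCr = 310 / 88.4 = 3.507 mg/dL
CrCl = (140 − 54) × 113.3 / (72 × 3.507) = 9743.8 / 252.50 ≈ 38.6 mL/min
CrCl ≈ 39 mL/min → bracket 35–44 mL/min.
17% of 600 mg = 102 mg → 100 mg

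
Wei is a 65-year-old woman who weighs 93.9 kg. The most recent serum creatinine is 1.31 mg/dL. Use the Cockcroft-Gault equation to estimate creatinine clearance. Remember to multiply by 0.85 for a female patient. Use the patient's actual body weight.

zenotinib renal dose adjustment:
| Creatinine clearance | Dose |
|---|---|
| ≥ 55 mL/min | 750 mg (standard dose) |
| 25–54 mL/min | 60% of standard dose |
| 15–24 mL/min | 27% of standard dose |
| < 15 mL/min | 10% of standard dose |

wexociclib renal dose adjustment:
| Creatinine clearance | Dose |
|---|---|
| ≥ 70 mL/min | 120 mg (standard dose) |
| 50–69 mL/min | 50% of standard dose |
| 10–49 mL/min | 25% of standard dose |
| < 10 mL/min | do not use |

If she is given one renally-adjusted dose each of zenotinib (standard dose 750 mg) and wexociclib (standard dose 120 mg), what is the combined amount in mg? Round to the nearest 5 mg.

CrCl = (140 − 65) × 93.9 / (72 × 1.31) × 0.85 = 7042.5 / 94.32 × 0.85 ≈ 63.5 mL/min
CrCl ≈ 63 mL/min.
zenotinib: ≥ 55 mL/min → 100% of 750 mg = 750 mg.
wexociclib: 50–69 mL/min → 50% of 120 mg = 60 mg.
Total = 750 + 60 = 810 mg.

810 mg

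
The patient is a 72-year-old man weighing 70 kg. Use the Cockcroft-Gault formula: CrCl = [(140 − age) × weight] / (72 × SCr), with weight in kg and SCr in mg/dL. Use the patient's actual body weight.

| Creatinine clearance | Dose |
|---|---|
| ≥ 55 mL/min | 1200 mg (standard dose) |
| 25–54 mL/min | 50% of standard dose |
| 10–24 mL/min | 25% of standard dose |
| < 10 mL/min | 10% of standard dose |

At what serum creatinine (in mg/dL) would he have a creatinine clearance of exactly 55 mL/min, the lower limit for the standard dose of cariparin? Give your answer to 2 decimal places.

Standard dose requires CrCl ≥ 55 mL/min.
Set (140 − 72) × 70 / (72 × SCr) = 55
SCr = (140 − 72) × 70 / (72 × 55) = 1.202 mg/dL

1.20 mg/dL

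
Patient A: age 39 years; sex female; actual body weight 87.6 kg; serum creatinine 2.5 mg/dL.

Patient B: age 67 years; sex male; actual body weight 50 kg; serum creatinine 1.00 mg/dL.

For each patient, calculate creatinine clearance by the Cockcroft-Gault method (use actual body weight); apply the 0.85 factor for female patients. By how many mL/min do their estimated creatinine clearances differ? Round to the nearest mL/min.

9 mL/min

Patient A: CrCl = (140 − 39) × 87.6 / (72 × 2.5) × 0.85 = 8847.6 / 180.00 × 0.85 ≈ 41.8 mL/min
Patient B: CrCl = (140 − 67) × 50 / (72 × 1) = 3650.0 / 72.00 ≈ 50.7 mL/min
|41.8 − 50.7| = 8.9 mL/min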